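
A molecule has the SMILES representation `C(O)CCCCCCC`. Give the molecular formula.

Atom tally by fragment:
  HOCH2 → C:1 H:3 O:1
  CH2 → C:1 H:2
  CH2 → C:1 H:2
  CH2 → C:1 H:2
  CH2 → C:1 H:2
  CH2 → C:1 H:2
  CH2 → C:1 H:2
  CH3 → C:1 H:3
Element totals:
  C: 8
  H: 18
  O: 1

C8H18O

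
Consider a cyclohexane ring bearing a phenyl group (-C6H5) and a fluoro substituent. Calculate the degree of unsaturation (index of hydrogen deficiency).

5

Atom tally by fragment:
  cyclohexane ring core → C:6 H:12
  (− 2 ring H displaced by substituents)
  + C6H5 → C:6 H:5
  + F → F:1
Element totals:
  C: 12
  H: 15
  F: 1
Molecular formula: C12H15F.
DoU = (2C + 2 + N − H − X) / 2 = (2·12 + 2 + 0 − 15 − 1) / 2 = 5.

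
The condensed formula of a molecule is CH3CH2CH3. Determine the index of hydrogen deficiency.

Atom tally by fragment:
  CH3 → C:1 H:3
  CH2 → C:1 H:2
  CH3 → C:1 H:3
Element totals:
  C: 3
  H: 8
Molecular formula: C3H8.
DoU = (2C + 2 + N − H − X) / 2 = (2·3 + 2 + 0 − 8 − 0) / 2 = 0.

0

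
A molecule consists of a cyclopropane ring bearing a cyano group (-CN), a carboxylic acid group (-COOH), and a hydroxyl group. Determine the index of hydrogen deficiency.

Atom tally by fragment:
  cyclopropane ring core → C:3 H:6
  (− 3 ring H displaced by substituents)
  + CN → C:1 N:1
  + COOH → C:1 H:1 O:2
  + OH → O:1 H:1
Element totals:
  C: 5
  H: 5
  N: 1
  O: 3
Molecular formula: C5H5NO3.
DoU = (2C + 2 + N − H − X) / 2 = (2·5 + 2 + 1 − 5 − 0) / 2 = 4.

4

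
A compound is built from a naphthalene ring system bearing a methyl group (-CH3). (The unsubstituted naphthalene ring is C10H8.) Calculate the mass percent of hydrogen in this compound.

7.09%

Atom tally by fragment:
  naphthalene ring system core → C:10 H:8
  (− 1 ring H displaced by substituents)
  + CH3 → C:1 H:3
Element totals:
  C: 11
  H: 10
Molecular formula: C11H10.
Molar mass = 142.201 g/mol.
Mass from H: 10 × 1.008 = 10.080 g/mol.
%H = 10.080 / 142.201 × 100 = 7.09%.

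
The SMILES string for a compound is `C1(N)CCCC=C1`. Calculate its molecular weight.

Atom tally by fragment:
  cyclohexene ring core → C:6 H:10
  (− 1 ring H displaced by substituents)
  + NH2 → N:1 H:2
Element totals:
  C: 6
  H: 11
  N: 1
Molecular formula: C6H11N.
  M = 6(12.011) + 11(1.008) + 14.007
    = 72.066 + 11.088 + 14.007 = 97.161

97.16 g/mol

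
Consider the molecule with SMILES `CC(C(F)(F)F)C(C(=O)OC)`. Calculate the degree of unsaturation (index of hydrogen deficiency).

Atom tally by fragment:
  CH3 → C:1 H:3
  CH(CF3) → C:2 H:1 F:3
  CH2COOCH3 → C:3 H:5 O:2
Element totals:
  C: 6
  H: 9
  F: 3
  O: 2
Molecular formula: C6H9F3O2.
DoU = (2C + 2 + N − H − X) / 2 = (2·6 + 2 + 0 − 9 − 3) / 2 = 1.

1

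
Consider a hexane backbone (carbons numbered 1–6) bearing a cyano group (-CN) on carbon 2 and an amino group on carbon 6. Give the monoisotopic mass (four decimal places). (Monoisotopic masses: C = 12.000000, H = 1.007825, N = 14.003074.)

Atom tally by fragment:
  CH3 → C:1 H:3
  CH(CN) → C:2 H:1 N:1
  CH2 → C:1 H:2
  CH2 → C:1 H:2
  CH2 → C:1 H:2
  CH2NH2 → C:1 H:4 N:1
Element totals:
  C: 7
  H: 14
  N: 2
Molecular formula: C7H14N2.
  M = 7(12.0) + 14(1.007825) + 2(14.003074)
    = 84.000000 + 14.109550 + 28.006148 = 126.115698

126.1157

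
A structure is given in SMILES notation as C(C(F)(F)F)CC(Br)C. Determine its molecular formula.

Atom tally by fragment:
  F3CCH2 → C:2 H:2 F:3
  CH2 → C:1 H:2
  CH(Br) → C:1 H:1 Br:1
  CH3 → C:1 H:3
Element totals:
  C: 5
  H: 8
  Br: 1
  F: 3

C5H8BrF3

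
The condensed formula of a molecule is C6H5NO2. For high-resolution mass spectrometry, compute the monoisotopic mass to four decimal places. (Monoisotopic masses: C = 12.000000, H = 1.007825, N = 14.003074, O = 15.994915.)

Element totals:
  C: 6
  H: 5
  N: 1
  O: 2
Molecular formula: C6H5NO2.
  M = 6(12.0) + 5(1.007825) + 14.003074 + 2(15.994915)
    = 72.000000 + 5.039125 + 14.003074 + 31.989830 = 123.032029

123.0320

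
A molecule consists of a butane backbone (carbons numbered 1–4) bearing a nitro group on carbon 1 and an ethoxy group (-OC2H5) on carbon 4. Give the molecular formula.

C6H13NO3

Atom tally by fragment:
  O2NCH2 → C:1 H:2 N:1 O:2
  CH2 → C:1 H:2
  CH2 → C:1 H:2
  CH2OC2H5 → C:3 H:7 O:1
Element totals:
  C: 6
  H: 13
  N: 1
  O: 3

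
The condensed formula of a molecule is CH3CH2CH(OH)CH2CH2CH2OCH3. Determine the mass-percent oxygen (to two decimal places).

24.20%

Atom tally by fragment:
  CH3 → C:1 H:3
  CH2 → C:1 H:2
  CH(OH) → C:1 H:2 O:1
  CH2 → C:1 H:2
  CH2 → C:1 H:2
  CH2OCH3 → C:2 H:5 O:1
Element totals:
  C: 7
  H: 16
  O: 2
Molecular formula: C7H16O2.
Molar mass = 132.203 g/mol.
Mass from O: 2 × 15.999 = 31.998 g/mol.
%O = 31.998 / 132.203 × 100 = 24.20%.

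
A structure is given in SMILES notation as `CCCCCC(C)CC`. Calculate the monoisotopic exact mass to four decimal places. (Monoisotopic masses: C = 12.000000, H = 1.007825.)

Atom tally by fragment:
  CH3 → C:1 H:3
  CH2 → C:1 H:2
  CH2 → C:1 H:2
  CH2 → C:1 H:2
  CH2 → C:1 H:2
  CH(CH3) → C:2 H:4
  CH2 → C:1 H:2
  CH3 → C:1 H:3
Element totals:
  C: 9
  H: 20
Molecular formula: C9H20.
  M = 9(12.0) + 20(1.007825)
    = 108.000000 + 20.156500 = 128.156500

128.1565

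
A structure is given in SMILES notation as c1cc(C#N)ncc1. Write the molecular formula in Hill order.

Atom tally by fragment:
  pyridine ring core → C:5 H:5 N:1
  (− 1 ring H displaced by substituents)
  + CN → C:1 N:1
Element totals:
  C: 6
  H: 4
  N: 2

C6H4N2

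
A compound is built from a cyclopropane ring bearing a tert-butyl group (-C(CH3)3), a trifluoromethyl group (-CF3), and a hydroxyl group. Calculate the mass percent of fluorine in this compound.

Atom tally by fragment:
  cyclopropane ring core → C:3 H:6
  (− 3 ring H displaced by substituents)
  + C(CH3)3 → C:4 H:9
  + CF3 → C:1 F:3
  + OH → O:1 H:1
Element totals:
  C: 8
  H: 13
  F: 3
  O: 1
Molecular formula: C8H13F3O.
Molar mass = 182.185 g/mol.
Mass from F: 3 × 18.998 = 56.994 g/mol.
%F = 56.994 / 182.185 × 100 = 31.28%.

31.28%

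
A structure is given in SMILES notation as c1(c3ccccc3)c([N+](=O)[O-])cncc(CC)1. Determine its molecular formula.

C13H12N2O2

Atom tally by fragment:
  pyridine ring core → C:5 H:5 N:1
  (− 3 ring H displaced by substituents)
  + C6H5 → C:6 H:5
  + NO2 → N:1 O:2
  + C2H5 → C:2 H:5
Element totals:
  C: 13
  H: 12
  N: 2
  O: 2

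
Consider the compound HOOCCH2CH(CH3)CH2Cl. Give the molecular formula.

C5H9ClO2

Atom tally by fragment:
  HOOCCH2 → C:2 H:3 O:2
  CH(CH3) → C:2 H:4
  CH2Cl → C:1 H:2 Cl:1
Element totals:
  C: 5
  H: 9
  Cl: 1
  O: 2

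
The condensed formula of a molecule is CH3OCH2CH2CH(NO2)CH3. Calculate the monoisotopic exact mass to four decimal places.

Element totals:
  C: 5
  H: 11
  N: 1
  O: 3
Molecular formula: C5H11NO3.
  M = 5(12.0) + 11(1.007825) + 14.003074 + 3(15.994915)
    = 60.000000 + 11.086075 + 14.003074 + 47.984745 = 133.073894

133.0739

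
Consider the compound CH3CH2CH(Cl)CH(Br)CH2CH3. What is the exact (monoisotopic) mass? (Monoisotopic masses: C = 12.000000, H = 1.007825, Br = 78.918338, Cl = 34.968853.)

Atom tally by fragment:
  CH3 → C:1 H:3
  CH2 → C:1 H:2
  CH(Cl) → C:1 H:1 Cl:1
  CH(Br) → C:1 H:1 Br:1
  CH2 → C:1 H:2
  CH3 → C:1 H:3
Element totals:
  C: 6
  H: 12
  Br: 1
  Cl: 1
Molecular formula: C6H12BrCl.
  M = 6(12.0) + 12(1.007825) + 78.918338 + 34.968853
    = 72.000000 + 12.093900 + 78.918338 + 34.968853 = 197.981091

197.9811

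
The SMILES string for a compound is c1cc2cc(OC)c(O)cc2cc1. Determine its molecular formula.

C11H10O2

Atom tally by fragment:
  naphthalene ring system core → C:10 H:8
  (− 2 ring H displaced by substituents)
  + OCH3 → C:1 H:3 O:1
  + OH → O:1 H:1
Element totals:
  C: 11
  H: 10
  O: 2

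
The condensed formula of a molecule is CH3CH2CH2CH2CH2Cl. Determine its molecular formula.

Atom tally by fragment:
  CH3 → C:1 H:3
  CH2 → C:1 H:2
  CH2 → C:1 H:2
  CH2 → C:1 H:2
  CH2Cl → C:1 H:2 Cl:1
Element totals:
  C: 5
  H: 11
  Cl: 1

C5H11Cl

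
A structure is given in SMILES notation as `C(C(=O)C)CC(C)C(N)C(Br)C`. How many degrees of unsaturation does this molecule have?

Atom tally by fragment:
  CH3COCH2 → C:3 H:5 O:1
  CH2 → C:1 H:2
  CH(CH3) → C:2 H:4
  CH(NH2) → C:1 H:3 N:1
  CH(Br) → C:1 H:1 Br:1
  CH3 → C:1 H:3
Element totals:
  C: 9
  H: 18
  Br: 1
  N: 1
  O: 1
Molecular formula: C9H18BrNO.
DoU = (2C + 2 + N − H − X) / 2 = (2·9 + 2 + 1 − 18 − 1) / 2 = 1.

1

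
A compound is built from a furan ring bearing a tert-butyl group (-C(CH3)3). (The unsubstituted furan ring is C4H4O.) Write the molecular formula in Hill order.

C8H12O

Atom tally by fragment:
  furan ring core → C:4 H:4 O:1
  (− 1 ring H displaced by substituents)
  + C(CH3)3 → C:4 H:9
Element totals:
  C: 8
  H: 12
  O: 1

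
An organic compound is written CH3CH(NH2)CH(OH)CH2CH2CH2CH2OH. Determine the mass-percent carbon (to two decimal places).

Atom tally by fragment:
  CH3 → C:1 H:3
  CH(NH2) → C:1 H:3 N:1
  CH(OH) → C:1 H:2 O:1
  CH2 → C:1 H:2
  CH2 → C:1 H:2
  CH2CH2OH → C:2 H:5 O:1
Element totals:
  C: 7
  H: 17
  N: 1
  O: 2
Molecular formula: C7H17NO2.
Molar mass = 147.218 g/mol.
Mass from C: 7 × 12.011 = 84.077 g/mol.
%C = 84.077 / 147.218 × 100 = 57.11%.

57.11%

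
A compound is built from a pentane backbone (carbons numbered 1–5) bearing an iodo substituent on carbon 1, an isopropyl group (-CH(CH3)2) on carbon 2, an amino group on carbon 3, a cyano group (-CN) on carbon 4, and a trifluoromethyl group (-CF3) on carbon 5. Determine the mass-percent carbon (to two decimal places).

Atom tally by fragment:
  ICH2 → C:1 H:2 I:1
  CH(CH(CH3)2) → C:4 H:8
  CH(NH2) → C:1 H:3 N:1
  CH(CN) → C:2 H:1 N:1
  CH2CF3 → C:2 H:2 F:3
Element totals:
  C: 10
  H: 16
  F: 3
  I: 1
  N: 2
Molecular formula: C10H16F3IN2.
Molar mass = 348.150 g/mol.
Mass from C: 10 × 12.011 = 120.110 g/mol.
%C = 120.110 / 348.150 × 100 = 34.50%.

34.50%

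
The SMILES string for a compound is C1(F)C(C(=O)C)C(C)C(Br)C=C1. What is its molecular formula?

C9H12BrFO

Atom tally by fragment:
  cyclohexene ring core → C:6 H:10
  (− 4 ring H displaced by substituents)
  + F → F:1
  + COCH3 → C:2 H:3 O:1
  + CH3 → C:1 H:3
  + Br → Br:1
Element totals:
  C: 9
  H: 12
  Br: 1
  F: 1
  O: 1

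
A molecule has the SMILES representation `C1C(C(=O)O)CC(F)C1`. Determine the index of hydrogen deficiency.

2

Atom tally by fragment:
  cyclopentane ring core → C:5 H:10
  (− 2 ring H displaced by substituents)
  + COOH → C:1 H:1 O:2
  + F → F:1
Element totals:
  C: 6
  H: 9
  F: 1
  O: 2
Molecular formula: C6H9FO2.
DoU = (2C + 2 + N − H − X) / 2 = (2·6 + 2 + 0 − 9 − 1) / 2 = 2.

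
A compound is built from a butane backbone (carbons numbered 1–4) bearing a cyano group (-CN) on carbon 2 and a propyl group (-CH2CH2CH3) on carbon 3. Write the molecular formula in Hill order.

Atom tally by fragment:
  CH3 → C:1 H:3
  CH(CN) → C:2 H:1 N:1
  CH(CH2CH2CH3) → C:4 H:8
  CH3 → C:1 H:3
Element totals:
  C: 8
  H: 15
  N: 1

C8H15N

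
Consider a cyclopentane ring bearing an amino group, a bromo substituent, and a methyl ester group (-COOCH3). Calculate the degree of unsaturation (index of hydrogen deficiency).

2

Atom tally by fragment:
  cyclopentane ring core → C:5 H:10
  (− 3 ring H displaced by substituents)
  + NH2 → N:1 H:2
  + Br → Br:1
  + COOCH3 → C:2 H:3 O:2
Element totals:
  C: 7
  H: 12
  Br: 1
  N: 1
  O: 2
Molecular formula: C7H12BrNO2.
DoU = (2C + 2 + N − H − X) / 2 = (2·7 + 2 + 1 − 12 − 1) / 2 = 2.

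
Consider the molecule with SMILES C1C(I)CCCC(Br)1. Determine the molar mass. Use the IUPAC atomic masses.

288.95 g/mol

Atom tally by fragment:
  cyclohexane ring core → C:6 H:12
  (− 2 ring H displaced by substituents)
  + I → I:1
  + Br → Br:1
Element totals:
  C: 6
  H: 10
  Br: 1
  I: 1
Molecular formula: C6H10BrI.
  M = 6(12.011) + 10(1.008) + 79.904 + 126.904
    = 72.066 + 10.080 + 79.904 + 126.904 = 288.954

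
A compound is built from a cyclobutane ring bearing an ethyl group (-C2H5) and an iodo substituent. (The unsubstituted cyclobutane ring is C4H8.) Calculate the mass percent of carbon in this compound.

34.31%

Atom tally by fragment:
  cyclobutane ring core → C:4 H:8
  (− 2 ring H displaced by substituents)
  + C2H5 → C:2 H:5
  + I → I:1
Element totals:
  C: 6
  H: 11
  I: 1
Molecular formula: C6H11I.
Molar mass = 210.058 g/mol.
Mass from C: 6 × 12.011 = 72.066 g/mol.
%C = 72.066 / 210.058 × 100 = 34.31%.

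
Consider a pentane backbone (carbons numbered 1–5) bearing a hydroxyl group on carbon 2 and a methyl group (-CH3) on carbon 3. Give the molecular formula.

Atom tally by fragment:
  CH3 → C:1 H:3
  CH(OH) → C:1 H:2 O:1
  CH(CH3) → C:2 H:4
  CH2 → C:1 H:2
  CH3 → C:1 H:3
Element totals:
  C: 6
  H: 14
  O: 1

C6H14O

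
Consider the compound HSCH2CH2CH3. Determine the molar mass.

Atom tally by fragment:
  HSCH2 → C:1 H:3 S:1
  CH2 → C:1 H:2
  CH3 → C:1 H:3
Element totals:
  C: 3
  H: 8
  S: 1
Molecular formula: C3H8S.
  M = 3(12.011) + 8(1.008) + 32.06
    = 36.033 + 8.064 + 32.060 = 76.157

76.16 g/mol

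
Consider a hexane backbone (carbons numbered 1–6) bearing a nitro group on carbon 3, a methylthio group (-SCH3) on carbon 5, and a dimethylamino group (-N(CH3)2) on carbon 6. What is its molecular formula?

Atom tally by fragment:
  CH3 → C:1 H:3
  CH2 → C:1 H:2
  CH(NO2) → C:1 H:1 N:1 O:2
  CH2 → C:1 H:2
  CH(SCH3) → C:2 H:4 S:1
  CH2N(CH3)2 → C:3 H:8 N:1
Element totals:
  C: 9
  H: 20
  N: 2
  O: 2
  S: 1

C9H20N2O2S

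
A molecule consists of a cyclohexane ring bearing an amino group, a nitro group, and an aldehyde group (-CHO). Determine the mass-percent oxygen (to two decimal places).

27.88%

Atom tally by fragment:
  cyclohexane ring core → C:6 H:12
  (− 3 ring H displaced by substituents)
  + NH2 → N:1 H:2
  + NO2 → N:1 O:2
  + CHO → C:1 H:1 O:1
Element totals:
  C: 7
  H: 12
  N: 2
  O: 3
Molecular formula: C7H12N2O3.
Molar mass = 172.184 g/mol.
Mass from O: 3 × 15.999 = 47.997 g/mol.
%O = 47.997 / 172.184 × 100 = 27.88%.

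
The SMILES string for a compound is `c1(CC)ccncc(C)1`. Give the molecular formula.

Atom tally by fragment:
  pyridine ring core → C:5 H:5 N:1
  (− 2 ring H displaced by substituents)
  + C2H5 → C:2 H:5
  + CH3 → C:1 H:3
Element totals:
  C: 8
  H: 11
  N: 1

C8H11N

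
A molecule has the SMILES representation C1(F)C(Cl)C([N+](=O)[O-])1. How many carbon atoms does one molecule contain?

3

Atom tally by fragment:
  cyclopropane ring core → C:3 H:6
  (− 3 ring H displaced by substituents)
  + F → F:1
  + Cl → Cl:1
  + NO2 → N:1 O:2
Element totals:
  C: 3
  H: 3
  Cl: 1
  F: 1
  N: 1
  O: 2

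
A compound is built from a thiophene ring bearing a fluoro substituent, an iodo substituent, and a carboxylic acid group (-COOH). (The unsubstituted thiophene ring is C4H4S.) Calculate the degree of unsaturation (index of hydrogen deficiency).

4

Atom tally by fragment:
  thiophene ring core → C:4 H:4 S:1
  (− 3 ring H displaced by substituents)
  + F → F:1
  + I → I:1
  + COOH → C:1 H:1 O:2
Element totals:
  C: 5
  H: 2
  F: 1
  I: 1
  O: 2
  S: 1
Molecular formula: C5H2FIO2S.
DoU = (2C + 2 + N − H − X) / 2 = (2·5 + 2 + 0 − 2 − 2) / 2 = 4.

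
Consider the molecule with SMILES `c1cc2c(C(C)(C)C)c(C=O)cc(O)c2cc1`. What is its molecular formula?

C15H16O2

Atom tally by fragment:
  naphthalene ring system core → C:10 H:8
  (− 3 ring H displaced by substituents)
  + C(CH3)3 → C:4 H:9
  + CHO → C:1 H:1 O:1
  + OH → O:1 H:1
Element totals:
  C: 15
  H: 16
  O: 2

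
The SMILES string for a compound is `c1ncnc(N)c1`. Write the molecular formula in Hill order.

Atom tally by fragment:
  pyrimidine ring core → C:4 H:4 N:2
  (− 1 ring H displaced by substituents)
  + NH2 → N:1 H:2
Element totals:
  C: 4
  H: 5
  N: 3

C4H5N3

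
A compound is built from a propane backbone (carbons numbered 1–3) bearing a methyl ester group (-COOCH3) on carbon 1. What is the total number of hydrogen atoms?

10

Atom tally by fragment:
  CH3OOCCH2 → C:3 H:5 O:2
  CH2 → C:1 H:2
  CH3 → C:1 H:3
Element totals:
  C: 5
  H: 10
  O: 2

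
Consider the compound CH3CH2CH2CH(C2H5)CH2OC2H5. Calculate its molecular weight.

144.26 g/mol

Element totals:
  C: 9
  H: 20
  O: 1
Molecular formula: C9H20O.
  M = 9(12.011) + 20(1.008) + 15.999
    = 108.099 + 20.160 + 15.999 = 144.258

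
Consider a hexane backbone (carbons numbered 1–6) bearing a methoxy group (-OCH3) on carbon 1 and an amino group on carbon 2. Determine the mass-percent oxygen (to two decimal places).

12.19%

Atom tally by fragment:
  CH3OCH2 → C:2 H:5 O:1
  CH(NH2) → C:1 H:3 N:1
  CH2 → C:1 H:2
  CH2 → C:1 H:2
  CH2 → C:1 H:2
  CH3 → C:1 H:3
Element totals:
  C: 7
  H: 17
  N: 1
  O: 1
Molecular formula: C7H17NO.
Molar mass = 131.219 g/mol.
Mass from O: 1 × 15.999 = 15.999 g/mol.
%O = 15.999 / 131.219 × 100 = 12.19%.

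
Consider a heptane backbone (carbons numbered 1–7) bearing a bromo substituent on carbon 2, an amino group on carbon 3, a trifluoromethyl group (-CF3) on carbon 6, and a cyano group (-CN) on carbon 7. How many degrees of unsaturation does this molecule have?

Atom tally by fragment:
  CH3 → C:1 H:3
  CH(Br) → C:1 H:1 Br:1
  CH(NH2) → C:1 H:3 N:1
  CH2 → C:1 H:2
  CH2 → C:1 H:2
  CH(CF3) → C:2 H:1 F:3
  CH2CN → C:2 H:2 N:1
Element totals:
  C: 9
  H: 14
  Br: 1
  F: 3
  N: 2
Molecular formula: C9H14BrF3N2.
DoU = (2C + 2 + N − H − X) / 2 = (2·9 + 2 + 2 − 14 − 4) / 2 = 2.

2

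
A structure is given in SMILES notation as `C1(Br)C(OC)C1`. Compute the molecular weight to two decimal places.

Atom tally by fragment:
  cyclopropane ring core → C:3 H:6
  (− 2 ring H displaced by substituents)
  + Br → Br:1
  + OCH3 → C:1 H:3 O:1
Element totals:
  C: 4
  H: 7
  Br: 1
  O: 1
Molecular formula: C4H7BrO.
  M = 4(12.011) + 7(1.008) + 79.904 + 15.999
    = 48.044 + 7.056 + 79.904 + 15.999 = 151.003

151.00 g/mol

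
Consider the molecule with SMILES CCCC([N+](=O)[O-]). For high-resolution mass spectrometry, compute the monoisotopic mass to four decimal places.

103.0633

Atom tally by fragment:
  CH3 → C:1 H:3
  CH2 → C:1 H:2
  CH2 → C:1 H:2
  CH2NO2 → C:1 H:2 N:1 O:2
Element totals:
  C: 4
  H: 9
  N: 1
  O: 2
Molecular formula: C4H9NO2.
  M = 4(12.0) + 9(1.007825) + 14.003074 + 2(15.994915)
    = 48.000000 + 9.070425 + 14.003074 + 31.989830 = 103.063329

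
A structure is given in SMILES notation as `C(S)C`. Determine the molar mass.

62.13 g/mol

Atom tally by fragment:
  HSCH2 → C:1 H:3 S:1
  CH3 → C:1 H:3
Element totals:
  C: 2
  H: 6
  S: 1
Molecular formula: C2H6S.
  M = 2(12.011) + 6(1.008) + 32.06
    = 24.022 + 6.048 + 32.060 = 62.130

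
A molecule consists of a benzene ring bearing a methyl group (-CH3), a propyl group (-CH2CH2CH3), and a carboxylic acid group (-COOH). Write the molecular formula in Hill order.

C11H14O2

Atom tally by fragment:
  benzene ring core → C:6 H:6
  (− 3 ring H displaced by substituents)
  + CH3 → C:1 H:3
  + CH2CH2CH3 → C:3 H:7
  + COOH → C:1 H:1 O:2
Element totals:
  C: 11
  H: 14
  O: 2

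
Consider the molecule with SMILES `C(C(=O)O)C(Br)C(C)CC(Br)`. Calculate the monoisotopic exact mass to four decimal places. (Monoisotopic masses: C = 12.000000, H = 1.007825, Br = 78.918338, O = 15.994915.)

285.9204

Atom tally by fragment:
  HOOCCH2 → C:2 H:3 O:2
  CH(Br) → C:1 H:1 Br:1
  CH(CH3) → C:2 H:4
  CH2 → C:1 H:2
  CH2Br → C:1 H:2 Br:1
Element totals:
  C: 7
  H: 12
  Br: 2
  O: 2
Molecular formula: C7H12Br2O2.
  M = 7(12.0) + 12(1.007825) + 2(78.918338) + 2(15.994915)
    = 84.000000 + 12.093900 + 157.836676 + 31.989830 = 285.920406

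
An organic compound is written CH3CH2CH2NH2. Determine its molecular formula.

C3H9N

Atom tally by fragment:
  CH3 → C:1 H:3
  CH2 → C:1 H:2
  CH2NH2 → C:1 H:4 N:1
Element totals:
  C: 3
  H: 9
  N: 1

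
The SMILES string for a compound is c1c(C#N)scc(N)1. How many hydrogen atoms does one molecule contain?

4

Atom tally by fragment:
  thiophene ring core → C:4 H:4 S:1
  (− 2 ring H displaced by substituents)
  + CN → C:1 N:1
  + NH2 → N:1 H:2
Element totals:
  C: 5
  H: 4
  N: 2
  S: 1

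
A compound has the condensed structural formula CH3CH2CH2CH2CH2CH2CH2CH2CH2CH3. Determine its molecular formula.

Element totals:
  C: 10
  H: 22

C10H22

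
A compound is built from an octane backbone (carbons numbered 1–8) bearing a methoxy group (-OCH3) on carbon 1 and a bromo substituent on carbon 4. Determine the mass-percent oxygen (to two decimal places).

7.17%

Atom tally by fragment:
  CH3OCH2 → C:2 H:5 O:1
  CH2 → C:1 H:2
  CH2 → C:1 H:2
  CH(Br) → C:1 H:1 Br:1
  CH2 → C:1 H:2
  CH2 → C:1 H:2
  CH2 → C:1 H:2
  CH3 → C:1 H:3
Element totals:
  C: 9
  H: 19
  Br: 1
  O: 1
Molecular formula: C9H19BrO.
Molar mass = 223.154 g/mol.
Mass from O: 1 × 15.999 = 15.999 g/mol.
%O = 15.999 / 223.154 × 100 = 7.17%.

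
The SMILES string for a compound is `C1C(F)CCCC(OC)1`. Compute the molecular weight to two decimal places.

132.18 g/mol

Atom tally by fragment:
  cyclohexane ring core → C:6 H:12
  (− 2 ring H displaced by substituents)
  + F → F:1
  + OCH3 → C:1 H:3 O:1
Element totals:
  C: 7
  H: 13
  F: 1
  O: 1
Molecular formula: C7H13FO.
  M = 7(12.011) + 13(1.008) + 18.998 + 15.999
    = 84.077 + 13.104 + 18.998 + 15.999 = 132.178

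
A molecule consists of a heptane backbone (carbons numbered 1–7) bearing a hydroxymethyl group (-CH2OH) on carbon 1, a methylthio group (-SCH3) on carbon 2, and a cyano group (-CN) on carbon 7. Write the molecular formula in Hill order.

Atom tally by fragment:
  HOCH2CH2 → C:2 H:5 O:1
  CH(SCH3) → C:2 H:4 S:1
  CH2 → C:1 H:2
  CH2 → C:1 H:2
  CH2 → C:1 H:2
  CH2 → C:1 H:2
  CH2CN → C:2 H:2 N:1
Element totals:
  C: 10
  H: 19
  N: 1
  O: 1
  S: 1

C10H19NOS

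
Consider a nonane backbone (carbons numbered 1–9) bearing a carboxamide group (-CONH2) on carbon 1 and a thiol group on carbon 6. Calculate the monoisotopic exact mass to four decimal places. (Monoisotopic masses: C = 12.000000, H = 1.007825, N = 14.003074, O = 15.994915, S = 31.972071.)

Atom tally by fragment:
  H2NOCCH2 → C:2 H:4 O:1 N:1
  CH2 → C:1 H:2
  CH2 → C:1 H:2
  CH2 → C:1 H:2
  CH2 → C:1 H:2
  CH(SH) → C:1 H:2 S:1
  CH2 → C:1 H:2
  CH2 → C:1 H:2
  CH3 → C:1 H:3
Element totals:
  C: 10
  H: 21
  N: 1
  O: 1
  S: 1
Molecular formula: C10H21NOS.
  M = 10(12.0) + 21(1.007825) + 14.003074 + 15.994915 + 31.972071
    = 120.000000 + 21.164325 + 14.003074 + 15.994915 + 31.972071 = 203.134385

203.1344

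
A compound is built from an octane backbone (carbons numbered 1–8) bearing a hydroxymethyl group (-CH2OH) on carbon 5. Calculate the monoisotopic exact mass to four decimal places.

Atom tally by fragment:
  CH3 → C:1 H:3
  CH2 → C:1 H:2
  CH2 → C:1 H:2
  CH2 → C:1 H:2
  CH(CH2OH) → C:2 H:4 O:1
  CH2 → C:1 H:2
  CH2 → C:1 H:2
  CH3 → C:1 H:3
Element totals:
  C: 9
  H: 20
  O: 1
Molecular formula: C9H20O.
  M = 9(12.0) + 20(1.007825) + 15.994915
    = 108.000000 + 20.156500 + 15.994915 = 144.151415

144.1514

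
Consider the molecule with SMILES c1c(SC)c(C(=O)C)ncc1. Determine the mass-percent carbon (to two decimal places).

Atom tally by fragment:
  pyridine ring core → C:5 H:5 N:1
  (− 2 ring H displaced by substituents)
  + SCH3 → C:1 H:3 S:1
  + COCH3 → C:2 H:3 O:1
Element totals:
  C: 8
  H: 9
  N: 1
  O: 1
  S: 1
Molecular formula: C8H9NOS.
Molar mass = 167.226 g/mol.
Mass from C: 8 × 12.011 = 96.088 g/mol.
%C = 96.088 / 167.226 × 100 = 57.46%.

57.46%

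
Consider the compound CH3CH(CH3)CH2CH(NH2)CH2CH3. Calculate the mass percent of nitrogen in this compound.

Atom tally by fragment:
  CH3 → C:1 H:3
  CH(CH3) → C:2 H:4
  CH2 → C:1 H:2
  CH(NH2) → C:1 H:3 N:1
  CH2 → C:1 H:2
  CH3 → C:1 H:3
Element totals:
  C: 7
  H: 17
  N: 1
Molecular formula: C7H17N.
Molar mass = 115.220 g/mol.
Mass from N: 1 × 14.007 = 14.007 g/mol.
%N = 14.007 / 115.220 × 100 = 12.16%.

12.16%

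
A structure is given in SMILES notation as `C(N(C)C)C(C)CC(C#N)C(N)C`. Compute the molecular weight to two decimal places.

Atom tally by fragment:
  (CH3)2NCH2 → C:3 H:8 N:1
  CH(CH3) → C:2 H:4
  CH2 → C:1 H:2
  CH(CN) → C:2 H:1 N:1
  CH(NH2) → C:1 H:3 N:1
  CH3 → C:1 H:3
Element totals:
  C: 10
  H: 21
  N: 3
Molecular formula: C10H21N3.
  M = 10(12.011) + 21(1.008) + 3(14.007)
    = 120.110 + 21.168 + 42.021 = 183.299

183.30 g/mol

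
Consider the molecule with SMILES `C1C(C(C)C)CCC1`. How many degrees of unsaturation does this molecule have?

1

Atom tally by fragment:
  cyclopentane ring core → C:5 H:10
  (− 1 ring H displaced by substituents)
  + CH(CH3)2 → C:3 H:7
Element totals:
  C: 8
  H: 16
Molecular formula: C8H16.
DoU = (2C + 2 + N − H − X) / 2 = (2·8 + 2 + 0 − 16 − 0) / 2 = 1.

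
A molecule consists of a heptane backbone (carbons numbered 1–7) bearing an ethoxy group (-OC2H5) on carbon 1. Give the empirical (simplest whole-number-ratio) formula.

Atom tally by fragment:
  C2H5OCH2 → C:3 H:7 O:1
  CH2 → C:1 H:2
  CH2 → C:1 H:2
  CH2 → C:1 H:2
  CH2 → C:1 H:2
  CH2 → C:1 H:2
  CH3 → C:1 H:3
Element totals:
  C: 9
  H: 20
  O: 1
Molecular formula: C9H20O.
gcd of subscripts (9, 20, 1) = 1, so the empirical formula equals the molecular formula.

C9H20O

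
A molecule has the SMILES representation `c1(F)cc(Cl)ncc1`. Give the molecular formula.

Atom tally by fragment:
  pyridine ring core → C:5 H:5 N:1
  (− 2 ring H displaced by substituents)
  + F → F:1
  + Cl → Cl:1
Element totals:
  C: 5
  H: 3
  Cl: 1
  F: 1
  N: 1

C5H3ClFN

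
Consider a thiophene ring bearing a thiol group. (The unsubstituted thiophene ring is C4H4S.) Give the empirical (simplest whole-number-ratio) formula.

Atom tally by fragment:
  thiophene ring core → C:4 H:4 S:1
  (− 1 ring H displaced by substituents)
  + SH → S:1 H:1
Element totals:
  C: 4
  H: 4
  S: 2
Molecular formula: C4H4S2.
gcd of subscripts = 2; dividing each by 2:
  C: 4/2 = 2
  H: 4/2 = 2
  S: 2/2 = 1

C2H2S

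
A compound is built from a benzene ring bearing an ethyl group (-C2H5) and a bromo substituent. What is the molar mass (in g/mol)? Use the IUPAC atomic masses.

185.06 g/mol

Atom tally by fragment:
  benzene ring core → C:6 H:6
  (− 2 ring H displaced by substituents)
  + C2H5 → C:2 H:5
  + Br → Br:1
Element totals:
  C: 8
  H: 9
  Br: 1
Molecular formula: C8H9Br.
  M = 8(12.011) + 9(1.008) + 79.904
    = 96.088 + 9.072 + 79.904 = 185.064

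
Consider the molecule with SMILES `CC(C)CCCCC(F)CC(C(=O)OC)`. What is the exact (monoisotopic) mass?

218.1682

Atom tally by fragment:
  CH3 → C:1 H:3
  CH(CH3) → C:2 H:4
  CH2 → C:1 H:2
  CH2 → C:1 H:2
  CH2 → C:1 H:2
  CH2 → C:1 H:2
  CH(F) → C:1 H:1 F:1
  CH2 → C:1 H:2
  CH2COOCH3 → C:3 H:5 O:2
Element totals:
  C: 12
  H: 23
  F: 1
  O: 2
Molecular formula: C12H23FO2.
  M = 12(12.0) + 23(1.007825) + 18.998403 + 2(15.994915)
    = 144.000000 + 23.179975 + 18.998403 + 31.989830 = 218.168208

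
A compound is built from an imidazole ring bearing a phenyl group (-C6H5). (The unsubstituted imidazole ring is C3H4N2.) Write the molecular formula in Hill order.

Atom tally by fragment:
  imidazole ring core → C:3 H:4 N:2
  (− 1 ring H displaced by substituents)
  + C6H5 → C:6 H:5
Element totals:
  C: 9
  H: 8
  N: 2

C9H8N2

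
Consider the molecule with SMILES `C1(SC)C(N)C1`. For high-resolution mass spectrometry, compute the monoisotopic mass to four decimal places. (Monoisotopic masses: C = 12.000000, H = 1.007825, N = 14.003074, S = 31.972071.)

Atom tally by fragment:
  cyclopropane ring core → C:3 H:6
  (− 2 ring H displaced by substituents)
  + SCH3 → C:1 H:3 S:1
  + NH2 → N:1 H:2
Element totals:
  C: 4
  H: 9
  N: 1
  S: 1
Molecular formula: C4H9NS.
  M = 4(12.0) + 9(1.007825) + 14.003074 + 31.972071
    = 48.000000 + 9.070425 + 14.003074 + 31.972071 = 103.045570

103.0456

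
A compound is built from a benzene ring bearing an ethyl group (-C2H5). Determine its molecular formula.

Atom tally by fragment:
  benzene ring core → C:6 H:6
  (− 1 ring H displaced by substituents)
  + C2H5 → C:2 H:5
Element totals:
  C: 8
  H: 10

C8H10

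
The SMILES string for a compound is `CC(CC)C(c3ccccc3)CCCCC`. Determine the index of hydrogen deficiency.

4

Atom tally by fragment:
  CH3 → C:1 H:3
  CH(C2H5) → C:3 H:6
  CH(C6H5) → C:7 H:6
  CH2 → C:1 H:2
  CH2 → C:1 H:2
  CH2 → C:1 H:2
  CH2 → C:1 H:2
  CH3 → C:1 H:3
Element totals:
  C: 16
  H: 26
Molecular formula: C16H26.
DoU = (2C + 2 + N − H − X) / 2 = (2·16 + 2 + 0 − 26 − 0) / 2 = 4.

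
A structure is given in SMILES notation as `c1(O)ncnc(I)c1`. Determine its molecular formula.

Atom tally by fragment:
  pyrimidine ring core → C:4 H:4 N:2
  (− 2 ring H displaced by substituents)
  + OH → O:1 H:1
  + I → I:1
Element totals:
  C: 4
  H: 3
  I: 1
  N: 2
  O: 1

C4H3IN2O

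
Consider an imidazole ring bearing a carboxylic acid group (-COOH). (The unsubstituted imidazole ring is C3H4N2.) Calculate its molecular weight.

Atom tally by fragment:
  imidazole ring core → C:3 H:4 N:2
  (− 1 ring H displaced by substituents)
  + COOH → C:1 H:1 O:2
Element totals:
  C: 4
  H: 4
  N: 2
  O: 2
Molecular formula: C4H4N2O2.
  M = 4(12.011) + 4(1.008) + 2(14.007) + 2(15.999)
    = 48.044 + 4.032 + 28.014 + 31.998 = 112.088

112.09 g/mol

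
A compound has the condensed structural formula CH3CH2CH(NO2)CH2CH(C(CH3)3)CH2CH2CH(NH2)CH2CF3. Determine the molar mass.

Atom tally by fragment:
  CH3 → C:1 H:3
  CH2 → C:1 H:2
  CH(NO2) → C:1 H:1 N:1 O:2
  CH2 → C:1 H:2
  CH(C(CH3)3) → C:5 H:10
  CH2 → C:1 H:2
  CH2 → C:1 H:2
  CH(NH2) → C:1 H:3 N:1
  CH2CF3 → C:2 H:2 F:3
Element totals:
  C: 14
  H: 27
  F: 3
  N: 2
  O: 2
Molecular formula: C14H27F3N2O2.
  M = 14(12.011) + 27(1.008) + 3(18.998) + 2(14.007) + 2(15.999)
    = 168.154 + 27.216 + 56.994 + 28.014 + 31.998 = 312.376

312.38 g/mol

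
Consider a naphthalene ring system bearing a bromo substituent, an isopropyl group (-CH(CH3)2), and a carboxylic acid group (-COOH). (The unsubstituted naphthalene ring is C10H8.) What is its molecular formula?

Atom tally by fragment:
  naphthalene ring system core → C:10 H:8
  (− 3 ring H displaced by substituents)
  + Br → Br:1
  + CH(CH3)2 → C:3 H:7
  + COOH → C:1 H:1 O:2
Element totals:
  C: 14
  H: 13
  Br: 1
  O: 2

C14H13BrO2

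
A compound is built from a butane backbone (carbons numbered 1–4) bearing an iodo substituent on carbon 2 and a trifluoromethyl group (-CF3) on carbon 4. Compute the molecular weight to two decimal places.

252.02 g/mol

Atom tally by fragment:
  CH3 → C:1 H:3
  CH(I) → C:1 H:1 I:1
  CH2 → C:1 H:2
  CH2CF3 → C:2 H:2 F:3
Element totals:
  C: 5
  H: 8
  F: 3
  I: 1
Molecular formula: C5H8F3I.
  M = 5(12.011) + 8(1.008) + 3(18.998) + 126.904
    = 60.055 + 8.064 + 56.994 + 126.904 = 252.017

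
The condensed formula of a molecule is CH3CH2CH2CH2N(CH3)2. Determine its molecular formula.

Element totals:
  C: 6
  H: 15
  N: 1

C6H15N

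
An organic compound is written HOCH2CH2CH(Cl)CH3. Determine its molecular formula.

Atom tally by fragment:
  HOCH2CH2 → C:2 H:5 O:1
  CH(Cl) → C:1 H:1 Cl:1
  CH3 → C:1 H:3
Element totals:
  C: 4
  H: 9
  Cl: 1
  O: 1

C4H9ClO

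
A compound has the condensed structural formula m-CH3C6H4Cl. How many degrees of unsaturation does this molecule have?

4

Atom tally by fragment:
  benzene ring core → C:6 H:6
  (− 2 ring H displaced by substituents)
  + CH3 → C:1 H:3
  + Cl → Cl:1
Element totals:
  C: 7
  H: 7
  Cl: 1
Molecular formula: C7H7Cl.
DoU = (2C + 2 + N − H − X) / 2 = (2·7 + 2 + 0 − 7 − 1) / 2 = 4.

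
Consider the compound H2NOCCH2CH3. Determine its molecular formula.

C3H7NO

Atom tally by fragment:
  H2NOCCH2 → C:2 H:4 O:1 N:1
  CH3 → C:1 H:3
Element totals:
  C: 3
  H: 7
  N: 1
  O: 1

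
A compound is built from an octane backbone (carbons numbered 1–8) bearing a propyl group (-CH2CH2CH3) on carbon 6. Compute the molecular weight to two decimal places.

Atom tally by fragment:
  CH3 → C:1 H:3
  CH2 → C:1 H:2
  CH2 → C:1 H:2
  CH2 → C:1 H:2
  CH2 → C:1 H:2
  CH(CH2CH2CH3) → C:4 H:8
  CH2 → C:1 H:2
  CH3 → C:1 H:3
Element totals:
  C: 11
  H: 24
Molecular formula: C11H24.
  M = 11(12.011) + 24(1.008)
    = 132.121 + 24.192 = 156.313

156.31 g/mol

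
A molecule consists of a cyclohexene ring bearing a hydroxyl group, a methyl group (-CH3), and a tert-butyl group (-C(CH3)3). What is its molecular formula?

C11H20O

Atom tally by fragment:
  cyclohexene ring core → C:6 H:10
  (− 3 ring H displaced by substituents)
  + OH → O:1 H:1
  + CH3 → C:1 H:3
  + C(CH3)3 → C:4 H:9
Element totals:
  C: 11
  H: 20
  O: 1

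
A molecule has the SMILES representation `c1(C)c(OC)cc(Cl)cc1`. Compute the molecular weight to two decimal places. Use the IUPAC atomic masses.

Atom tally by fragment:
  benzene ring core → C:6 H:6
  (− 3 ring H displaced by substituents)
  + CH3 → C:1 H:3
  + OCH3 → C:1 H:3 O:1
  + Cl → Cl:1
Element totals:
  C: 8
  H: 9
  Cl: 1
  O: 1
Molecular formula: C8H9ClO.
  M = 8(12.011) + 9(1.008) + 35.45 + 15.999
    = 96.088 + 9.072 + 35.450 + 15.999 = 156.609

156.61 g/mol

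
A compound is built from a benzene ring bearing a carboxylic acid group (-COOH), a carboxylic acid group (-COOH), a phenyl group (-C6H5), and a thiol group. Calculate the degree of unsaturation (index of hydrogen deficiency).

Atom tally by fragment:
  benzene ring core → C:6 H:6
  (− 4 ring H displaced by substituents)
  + COOH → C:1 H:1 O:2
  + COOH → C:1 H:1 O:2
  + C6H5 → C:6 H:5
  + SH → S:1 H:1
Element totals:
  C: 14
  H: 10
  O: 4
  S: 1
Molecular formula: C14H10O4S.
DoU = (2C + 2 + N − H − X) / 2 = (2·14 + 2 + 0 − 10 − 0) / 2 = 10.

10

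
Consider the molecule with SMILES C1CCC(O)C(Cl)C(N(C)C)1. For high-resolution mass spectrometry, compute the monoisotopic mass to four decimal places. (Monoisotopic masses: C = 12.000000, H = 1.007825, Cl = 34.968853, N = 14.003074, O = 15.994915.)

Atom tally by fragment:
  cyclohexane ring core → C:6 H:12
  (− 3 ring H displaced by substituents)
  + OH → O:1 H:1
  + Cl → Cl:1
  + N(CH3)2 → N:1 C:2 H:6
Element totals:
  C: 8
  H: 16
  Cl: 1
  N: 1
  O: 1
Molecular formula: C8H16ClNO.
  M = 8(12.0) + 16(1.007825) + 34.968853 + 14.003074 + 15.994915
    = 96.000000 + 16.125200 + 34.968853 + 14.003074 + 15.994915 = 177.092042

177.0920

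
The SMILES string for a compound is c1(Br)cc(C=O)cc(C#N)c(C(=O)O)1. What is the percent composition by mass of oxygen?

18.89%

Atom tally by fragment:
  benzene ring core → C:6 H:6
  (− 4 ring H displaced by substituents)
  + Br → Br:1
  + CHO → C:1 H:1 O:1
  + CN → C:1 N:1
  + COOH → C:1 H:1 O:2
Element totals:
  C: 9
  H: 4
  Br: 1
  N: 1
  O: 3
Molecular formula: C9H4BrNO3.
Molar mass = 254.039 g/mol.
Mass from O: 3 × 15.999 = 47.997 g/mol.
%O = 47.997 / 254.039 × 100 = 18.89%.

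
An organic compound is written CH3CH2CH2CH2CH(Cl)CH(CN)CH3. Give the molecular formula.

C8H14ClN

Atom tally by fragment:
  CH3 → C:1 H:3
  CH2 → C:1 H:2
  CH2 → C:1 H:2
  CH2 → C:1 H:2
  CH(Cl) → C:1 H:1 Cl:1
  CH(CN) → C:2 H:1 N:1
  CH3 → C:1 H:3
Element totals:
  C: 8
  H: 14
  Cl: 1
  N: 1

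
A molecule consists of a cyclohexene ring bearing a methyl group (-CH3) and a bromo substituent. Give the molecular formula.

Atom tally by fragment:
  cyclohexene ring core → C:6 H:10
  (− 2 ring H displaced by substituents)
  + CH3 → C:1 H:3
  + Br → Br:1
Element totals:
  C: 7
  H: 11
  Br: 1

C7H11Br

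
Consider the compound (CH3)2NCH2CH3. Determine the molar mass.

73.14 g/mol

Element totals:
  C: 4
  H: 11
  N: 1
Molecular formula: C4H11N.
  M = 4(12.011) + 11(1.008) + 14.007
    = 48.044 + 11.088 + 14.007 = 73.139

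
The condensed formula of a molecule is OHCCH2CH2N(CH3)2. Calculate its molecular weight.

Element totals:
  C: 5
  H: 11
  N: 1
  O: 1
Molecular formula: C5H11NO.
  M = 5(12.011) + 11(1.008) + 14.007 + 15.999
    = 60.055 + 11.088 + 14.007 + 15.999 = 101.149

101.15 g/mol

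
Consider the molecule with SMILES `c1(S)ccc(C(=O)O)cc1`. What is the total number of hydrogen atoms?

Atom tally by fragment:
  benzene ring core → C:6 H:6
  (− 2 ring H displaced by substituents)
  + SH → S:1 H:1
  + COOH → C:1 H:1 O:2
Element totals:
  C: 7
  H: 6
  O: 2
  S: 1

6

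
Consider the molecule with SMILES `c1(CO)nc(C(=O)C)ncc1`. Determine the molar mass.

152.15 g/mol

Atom tally by fragment:
  pyrimidine ring core → C:4 H:4 N:2
  (− 2 ring H displaced by substituents)
  + CH2OH → C:1 H:3 O:1
  + COCH3 → C:2 H:3 O:1
Element totals:
  C: 7
  H: 8
  N: 2
  O: 2
Molecular formula: C7H8N2O2.
  M = 7(12.011) + 8(1.008) + 2(14.007) + 2(15.999)
    = 84.077 + 8.064 + 28.014 + 31.998 = 152.153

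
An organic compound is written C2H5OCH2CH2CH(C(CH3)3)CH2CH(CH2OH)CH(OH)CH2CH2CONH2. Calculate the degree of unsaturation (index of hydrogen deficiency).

1

Atom tally by fragment:
  C2H5OCH2 → C:3 H:7 O:1
  CH2 → C:1 H:2
  CH(C(CH3)3) → C:5 H:10
  CH2 → C:1 H:2
  CH(CH2OH) → C:2 H:4 O:1
  CH(OH) → C:1 H:2 O:1
  CH2 → C:1 H:2
  CH2CONH2 → C:2 H:4 O:1 N:1
Element totals:
  C: 16
  H: 33
  N: 1
  O: 4
Molecular formula: C16H33NO4.
DoU = (2C + 2 + N − H − X) / 2 = (2·16 + 2 + 1 − 33 − 0) / 2 = 1.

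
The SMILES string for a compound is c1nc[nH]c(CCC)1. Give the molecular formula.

C6H10N2

Atom tally by fragment:
  imidazole ring core → C:3 H:4 N:2
  (− 1 ring H displaced by substituents)
  + CH2CH2CH3 → C:3 H:7
Element totals:
  C: 6
  H: 10
  N: 2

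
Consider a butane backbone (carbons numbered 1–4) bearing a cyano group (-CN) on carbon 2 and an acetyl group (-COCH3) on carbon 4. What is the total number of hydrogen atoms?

11

Atom tally by fragment:
  CH3 → C:1 H:3
  CH(CN) → C:2 H:1 N:1
  CH2 → C:1 H:2
  CH2COCH3 → C:3 H:5 O:1
Element totals:
  C: 7
  H: 11
  N: 1
  O: 1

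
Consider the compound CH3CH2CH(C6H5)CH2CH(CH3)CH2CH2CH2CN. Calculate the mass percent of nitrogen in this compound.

6.11%

Atom tally by fragment:
  CH3 → C:1 H:3
  CH2 → C:1 H:2
  CH(C6H5) → C:7 H:6
  CH2 → C:1 H:2
  CH(CH3) → C:2 H:4
  CH2 → C:1 H:2
  CH2 → C:1 H:2
  CH2CN → C:2 H:2 N:1
Element totals:
  C: 16
  H: 23
  N: 1
Molecular formula: C16H23N.
Molar mass = 229.367 g/mol.
Mass from N: 1 × 14.007 = 14.007 g/mol.
%N = 14.007 / 229.367 × 100 = 6.11%.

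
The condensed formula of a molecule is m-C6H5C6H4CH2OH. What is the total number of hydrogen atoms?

Element totals:
  C: 13
  H: 12
  O: 1

12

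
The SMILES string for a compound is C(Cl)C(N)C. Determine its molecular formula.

Atom tally by fragment:
  ClCH2 → C:1 H:2 Cl:1
  CH(NH2) → C:1 H:3 N:1
  CH3 → C:1 H:3
Element totals:
  C: 3
  H: 8
  Cl: 1
  N: 1

C3H8ClN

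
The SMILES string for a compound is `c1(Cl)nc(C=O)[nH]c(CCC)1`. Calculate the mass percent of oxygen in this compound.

Atom tally by fragment:
  imidazole ring core → C:3 H:4 N:2
  (− 3 ring H displaced by substituents)
  + Cl → Cl:1
  + CHO → C:1 H:1 O:1
  + CH2CH2CH3 → C:3 H:7
Element totals:
  C: 7
  H: 9
  Cl: 1
  N: 2
  O: 1
Molecular formula: C7H9ClN2O.
Molar mass = 172.612 g/mol.
Mass from O: 1 × 15.999 = 15.999 g/mol.
%O = 15.999 / 172.612 × 100 = 9.27%.

9.27%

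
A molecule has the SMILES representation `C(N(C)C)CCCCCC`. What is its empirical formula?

C9H21N

Atom tally by fragment:
  (CH3)2NCH2 → C:3 H:8 N:1
  CH2 → C:1 H:2
  CH2 → C:1 H:2
  CH2 → C:1 H:2
  CH2 → C:1 H:2
  CH2 → C:1 H:2
  CH3 → C:1 H:3
Element totals:
  C: 9
  H: 21
  N: 1
Molecular formula: C9H21N.
gcd of subscripts (9, 21, 1) = 1, so the empirical formula equals the molecular formula.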